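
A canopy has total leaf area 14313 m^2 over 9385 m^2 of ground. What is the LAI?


LAI = 14313 / 9385 = 1.5251 ≈ 1.53

1.53


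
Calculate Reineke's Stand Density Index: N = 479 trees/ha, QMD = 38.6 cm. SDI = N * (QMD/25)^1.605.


QMD/25 = 38.6/25 = 1.544
(1.544)^1.605 = exp(1.605 * ln(1.544)) = exp(1.605 * 0.434376) = exp(0.697173) = 2.00807
SDI = 479 * 2.00807 = 961.866 ≈ 962

962


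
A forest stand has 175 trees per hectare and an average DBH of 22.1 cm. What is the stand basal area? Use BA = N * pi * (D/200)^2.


(D/200)^2 = (22.1/200)^2 = 0.1105^2 = 0.01221025
Individual BA = 3.141593 * 0.01221025 = 0.0383596 m^2
Stand BA = 175 * 0.0383596 = 6.71293 ≈ 6.71 m^2/ha

6.71 m^2/ha


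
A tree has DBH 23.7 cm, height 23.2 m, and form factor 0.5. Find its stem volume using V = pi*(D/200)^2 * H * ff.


(D/200)^2 = (23.7/200)^2 = 0.1185^2 = 0.01404225
BA = 3.141593 * 0.01404225 = 0.0441150 m^2
V = 0.0441150 * 23.2 * 0.5 = 0.511734 ≈ 0.512 m^3

0.512 m^3


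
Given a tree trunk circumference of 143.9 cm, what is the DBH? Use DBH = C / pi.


DBH = C / pi = 143.9 / 3.141593 = 45.8048 ≈ 45.80 cm

45.80 cm


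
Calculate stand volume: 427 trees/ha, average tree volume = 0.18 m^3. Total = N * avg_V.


V_stand = 427 * 0.18 = 76.86 ≈ 76.9 m^3/ha

76.9 m^3/ha


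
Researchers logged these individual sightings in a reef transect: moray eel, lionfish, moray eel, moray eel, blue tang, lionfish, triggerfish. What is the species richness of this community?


Total individuals logged = 7
Distinct species (count of individuals): moray eel (3), lionfish (2), blue tang (1), triggerfish (1)
Species richness = number of distinct species = 4

4


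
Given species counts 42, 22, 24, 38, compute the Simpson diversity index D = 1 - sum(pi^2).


Total N = 42 + 22 + 24 + 38 = 126
Per-species terms:
  p = 42/126 = 0.333333; p^2 = 0.333333^2 = 0.111111
  p = 22/126 = 0.174603; p^2 = 0.174603^2 = 0.030486
  p = 24/126 = 0.190476; p^2 = 0.190476^2 = 0.036281
  p = 38/126 = 0.301587; p^2 = 0.301587^2 = 0.090955
sum(p^2) = 0.111111 + 0.030486 + 0.036281 + 0.090955 = 0.268833
D = 1 - 0.268833 = 0.731167 ≈ 0.7312

0.7312


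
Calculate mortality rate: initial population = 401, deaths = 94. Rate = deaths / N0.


Mortality rate = 94 / 401 = 0.234414 ≈ 0.2344

0.2344


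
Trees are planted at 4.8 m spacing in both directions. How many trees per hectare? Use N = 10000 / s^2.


N = 10000 / 4.8^2 = 10000 / 23.04 = 434.028 ≈ 434 trees/ha

434 trees/ha


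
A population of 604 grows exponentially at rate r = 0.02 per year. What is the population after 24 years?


r*t = 0.02 * 24 = 0.48
exp(0.48) = 1.61607
N = 604 * 1.61607 = 976.106 ≈ 976

976


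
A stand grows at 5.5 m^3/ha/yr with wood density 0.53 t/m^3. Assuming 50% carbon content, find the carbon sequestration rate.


C = 5.5 * 0.53 * 0.5 = 1.4575 ≈ 1.46 t C/ha/yr

1.46 t C/ha/yr


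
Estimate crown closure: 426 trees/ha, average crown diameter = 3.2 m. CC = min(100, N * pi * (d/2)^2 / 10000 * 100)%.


(d/2)^2 = (3.2/2)^2 = 1.6^2 = 2.56
Crown area = 3.141593 * 2.56 = 8.04248 m^2
N * area / 10000 * 100 = 426 * 8.04248 / 10000 * 100 = 34.2610
CC = min(100, 34.2610) = 34.2610 ≈ 34.3%

34.3%


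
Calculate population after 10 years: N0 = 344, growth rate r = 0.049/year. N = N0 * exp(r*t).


r*t = 0.049 * 10 = 0.49
exp(0.49) = 1.63232
N = 344 * 1.63232 = 561.518 ≈ 562

562


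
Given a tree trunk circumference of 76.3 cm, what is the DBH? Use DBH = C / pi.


DBH = C / pi = 76.3 / 3.141593 = 24.2870 ≈ 24.29 cm

24.29 cm


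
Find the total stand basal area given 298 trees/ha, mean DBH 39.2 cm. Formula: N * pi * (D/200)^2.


(D/200)^2 = (39.2/200)^2 = 0.196^2 = 0.038416
Individual BA = 3.141593 * 0.038416 = 0.120687 m^2
Stand BA = 298 * 0.120687 = 35.9647 ≈ 35.96 m^2/ha

35.96 m^2/ha


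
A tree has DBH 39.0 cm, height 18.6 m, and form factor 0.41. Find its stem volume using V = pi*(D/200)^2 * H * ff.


(D/200)^2 = (39.0/200)^2 = 0.195^2 = 0.038025
BA = 3.141593 * 0.038025 = 0.119459 m^2
V = 0.119459 * 18.6 * 0.41 = 0.910994 ≈ 0.911 m^3

0.911 m^3


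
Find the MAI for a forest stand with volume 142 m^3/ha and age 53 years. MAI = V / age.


MAI = 142 / 53 = 2.6792 ≈ 2.68 m^3/ha/yr

2.68 m^3/ha/yr


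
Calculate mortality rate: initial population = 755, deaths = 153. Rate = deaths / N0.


Mortality rate = 153 / 755 = 0.202649 ≈ 0.2026

0.2026


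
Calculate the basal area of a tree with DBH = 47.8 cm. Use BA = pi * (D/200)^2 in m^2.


D/200 = 47.8/200 = 0.239 m
(D/200)^2 = 0.239^2 = 0.057121
BA = 3.141593 * 0.057121 = 0.179451 ≈ 0.1795 m^2

0.1795 m^2


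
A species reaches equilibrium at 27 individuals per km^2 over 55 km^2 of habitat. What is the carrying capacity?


K = 27 * 55 = 1485 individuals

1485 individuals


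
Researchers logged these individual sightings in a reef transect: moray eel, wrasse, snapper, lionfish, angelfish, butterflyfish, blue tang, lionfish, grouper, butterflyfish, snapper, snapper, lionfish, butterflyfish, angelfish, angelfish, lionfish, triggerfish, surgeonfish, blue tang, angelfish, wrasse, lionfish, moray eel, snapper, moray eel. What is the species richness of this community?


Total individuals logged = 26
Distinct species (count of individuals): moray eel (3), wrasse (2), snapper (4), lionfish (5), angelfish (4), butterflyfish (3), blue tang (2), grouper (1), triggerfish (1), surgeonfish (1)
Species richness = number of distinct species = 10

10


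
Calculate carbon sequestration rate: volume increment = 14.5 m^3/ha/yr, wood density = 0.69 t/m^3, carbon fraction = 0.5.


C = 14.5 * 0.69 * 0.5 = 5.0025 ≈ 5.00 t C/ha/yr

5.00 t C/ha/yr


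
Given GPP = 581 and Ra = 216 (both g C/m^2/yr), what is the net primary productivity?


NPP = GPP - Ra = 581 - 216 = 365 g C/m^2/yr

365 g C/m^2/yr


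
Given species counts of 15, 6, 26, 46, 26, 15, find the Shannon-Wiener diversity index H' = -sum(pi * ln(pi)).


Total N = 15 + 6 + 26 + 46 + 26 + 15 = 134
Per-species terms:
  p = 15/134 = 0.111940; ln(p) = -2.189792; p*ln(p) = 0.111940 * (-2.189792) = -0.245125
  p = 6/134 = 0.044776; ln(p) = -3.106083; p*ln(p) = 0.044776 * (-3.106083) = -0.139078
  p = 26/134 = 0.194030; ln(p) = -1.639742; p*ln(p) = 0.194030 * (-1.639742) = -0.318159
  p = 46/134 = 0.343284; ln(p) = -1.069197; p*ln(p) = 0.343284 * (-1.069197) = -0.367038
  p = 26/134 = 0.194030; ln(p) = -1.639742; p*ln(p) = 0.194030 * (-1.639742) = -0.318159
  p = 15/134 = 0.111940; ln(p) = -2.189792; p*ln(p) = 0.111940 * (-2.189792) = -0.245125
sum(p*ln(p)) = (-0.245125) + (-0.139078) + (-0.318159) + (-0.367038) + (-0.318159) + (-0.245125) = -1.632684
H' = -(-1.632684) = 1.632684 ≈ 1.6327

1.6327


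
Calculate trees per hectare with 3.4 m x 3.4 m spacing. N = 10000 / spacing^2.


N = 10000 / 3.4^2 = 10000 / 11.56 = 865.052 ≈ 865 trees/ha

865 trees/ha


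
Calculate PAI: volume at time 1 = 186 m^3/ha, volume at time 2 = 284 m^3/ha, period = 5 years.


PAI = (V2 - V1) / period = (284 - 186) / 5 = 98 / 5 = 19.60 m^3/ha/yr

19.60 m^3/ha/yr


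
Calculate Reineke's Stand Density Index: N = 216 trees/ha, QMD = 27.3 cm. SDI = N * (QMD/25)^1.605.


QMD/25 = 27.3/25 = 1.092
(1.092)^1.605 = exp(1.605 * ln(1.092)) = exp(1.605 * 0.0880109) = exp(0.141257) = 1.15172
SDI = 216 * 1.15172 = 248.772 ≈ 249

249


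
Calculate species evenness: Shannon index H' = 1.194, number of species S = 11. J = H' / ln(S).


ln(11) = 2.39790
J = H' / ln(S) = 1.194 / 2.39790 = 0.497936 ≈ 0.4979

0.4979


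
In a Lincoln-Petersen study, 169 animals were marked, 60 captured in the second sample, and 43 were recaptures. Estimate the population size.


N = M * C / R = 169 * 60 / 43 = 10140 / 43 = 235.81 ≈ 236

236 individuals


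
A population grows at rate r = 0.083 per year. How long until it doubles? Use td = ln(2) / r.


td = ln(2) / 0.083 = 0.693147 / 0.083 = 8.35117 ≈ 8.4 years

8.4 years


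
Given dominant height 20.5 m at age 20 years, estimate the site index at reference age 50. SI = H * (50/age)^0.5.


50/20 = 2.50000
(2.50000)^0.5 = 1.58114
SI = 20.5 * 1.58114 = 32.4134 ≈ 32.4 m

32.4 m


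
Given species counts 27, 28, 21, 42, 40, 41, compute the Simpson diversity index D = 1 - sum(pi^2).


Total N = 27 + 28 + 21 + 42 + 40 + 41 = 199
Per-species terms:
  p = 27/199 = 0.135678; p^2 = 0.135678^2 = 0.018409
  p = 28/199 = 0.140704; p^2 = 0.140704^2 = 0.019798
  p = 21/199 = 0.105528; p^2 = 0.105528^2 = 0.011136
  p = 42/199 = 0.211055; p^2 = 0.211055^2 = 0.044544
  p = 40/199 = 0.201005; p^2 = 0.201005^2 = 0.040403
  p = 41/199 = 0.206030; p^2 = 0.206030^2 = 0.042448
sum(p^2) = 0.018409 + 0.019798 + 0.011136 + 0.044544 + 0.040403 + 0.042448 = 0.176738
D = 1 - 0.176738 = 0.823262 ≈ 0.8233

0.8233


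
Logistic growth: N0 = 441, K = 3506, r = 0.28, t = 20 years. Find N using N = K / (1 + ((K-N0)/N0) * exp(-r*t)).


(K - N0)/N0 = (3506 - 441)/441 = 3065/441 = 6.95011
r*t = 0.28 * 20 = 5.6; exp(-5.6) = 0.00369786
6.95011 * 0.00369786 = 0.0257005
1 + 0.0257005 = 1.02570
N = 3506 / 1.02570 = 3418.15 ≈ 3418

3418


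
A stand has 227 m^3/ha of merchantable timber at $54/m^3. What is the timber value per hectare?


Value = 227 * 54 = $12258/ha

$12258/ha


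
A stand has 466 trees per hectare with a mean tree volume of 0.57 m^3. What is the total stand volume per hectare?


V_stand = 466 * 0.57 = 265.62 ≈ 265.6 m^3/ha

265.6 m^3/ha


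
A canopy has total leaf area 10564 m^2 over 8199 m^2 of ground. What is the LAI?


LAI = 10564 / 8199 = 1.2884 ≈ 1.29

1.29


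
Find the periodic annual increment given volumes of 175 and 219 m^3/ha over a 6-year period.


PAI = (V2 - V1) / period = (219 - 175) / 6 = 44 / 6 = 7.3333 ≈ 7.33 m^3/ha/yr

7.33 m^3/ha/yr


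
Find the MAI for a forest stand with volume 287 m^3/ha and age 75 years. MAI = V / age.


MAI = 287 / 75 = 3.8267 ≈ 3.83 m^3/ha/yr

3.83 m^3/ha/yr


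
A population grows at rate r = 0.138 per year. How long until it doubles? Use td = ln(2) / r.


td = ln(2) / 0.138 = 0.693147 / 0.138 = 5.02280 ≈ 5.0 years

5.0 years


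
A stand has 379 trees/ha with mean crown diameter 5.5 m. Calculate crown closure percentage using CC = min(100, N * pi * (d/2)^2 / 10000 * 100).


(d/2)^2 = (5.5/2)^2 = 2.75^2 = 7.5625
Crown area = 3.141593 * 7.5625 = 23.7583 m^2
N * area / 10000 * 100 = 379 * 23.7583 / 10000 * 100 = 90.0440
CC = min(100, 90.0440) = 90.0440 ≈ 90.0%

90.0%


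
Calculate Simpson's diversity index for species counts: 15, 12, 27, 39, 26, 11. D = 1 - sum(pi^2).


Total N = 15 + 12 + 27 + 39 + 26 + 11 = 130
Per-species terms:
  p = 15/130 = 0.115385; p^2 = 0.115385^2 = 0.013314
  p = 12/130 = 0.092308; p^2 = 0.092308^2 = 0.008521
  p = 27/130 = 0.207692; p^2 = 0.207692^2 = 0.043136
  p = 39/130 = 0.300000; p^2 = 0.300000^2 = 0.090000
  p = 26/130 = 0.200000; p^2 = 0.200000^2 = 0.040000
  p = 11/130 = 0.084615; p^2 = 0.084615^2 = 0.007160
sum(p^2) = 0.013314 + 0.008521 + 0.043136 + 0.090000 + 0.040000 + 0.007160 = 0.202131
D = 1 - 0.202131 = 0.797869 ≈ 0.7979

0.7979


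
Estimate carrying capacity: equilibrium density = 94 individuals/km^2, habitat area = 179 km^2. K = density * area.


K = 94 * 179 = 16826 individuals

16826 individuals


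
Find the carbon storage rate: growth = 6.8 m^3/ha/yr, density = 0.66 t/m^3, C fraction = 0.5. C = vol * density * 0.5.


C = 6.8 * 0.66 * 0.5 = 2.244 ≈ 2.24 t C/ha/yr

2.24 t C/ha/yr


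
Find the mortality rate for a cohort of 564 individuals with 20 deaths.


Mortality rate = 20 / 564 = 0.035461 ≈ 0.0355

0.0355


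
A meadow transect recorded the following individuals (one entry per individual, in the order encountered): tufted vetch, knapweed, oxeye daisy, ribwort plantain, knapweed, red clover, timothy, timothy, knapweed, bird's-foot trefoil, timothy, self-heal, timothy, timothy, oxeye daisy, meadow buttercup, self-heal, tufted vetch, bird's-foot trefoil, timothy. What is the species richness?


Total individuals logged = 20
Distinct species (count of individuals): tufted vetch (2), knapweed (3), oxeye daisy (2), ribwort plantain (1), red clover (1), timothy (6), bird's-foot trefoil (2), self-heal (2), meadow buttercup (1)
Species richness = number of distinct species = 9

9


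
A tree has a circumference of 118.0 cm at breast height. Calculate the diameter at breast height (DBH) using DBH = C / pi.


DBH = C / pi = 118.0 / 3.141593 = 37.5606 ≈ 37.56 cm

37.56 cm


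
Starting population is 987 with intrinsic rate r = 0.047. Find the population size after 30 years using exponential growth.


r*t = 0.047 * 30 = 1.41
exp(1.41) = 4.09596
N = 987 * 4.09596 = 4042.71 ≈ 4043

4043


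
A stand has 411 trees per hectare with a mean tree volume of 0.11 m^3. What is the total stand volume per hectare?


V_stand = 411 * 0.11 = 45.21 ≈ 45.2 m^3/ha

45.2 m^3/ha


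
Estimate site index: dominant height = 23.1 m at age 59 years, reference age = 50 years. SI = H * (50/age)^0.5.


50/59 = 0.847458
(0.847458)^0.5 = 0.920575
SI = 23.1 * 0.920575 = 21.2653 ≈ 21.3 m

21.3 m


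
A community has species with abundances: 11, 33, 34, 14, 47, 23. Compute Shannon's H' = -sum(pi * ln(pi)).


Total N = 11 + 33 + 34 + 14 + 47 + 23 = 162
Per-species terms:
  p = 11/162 = 0.067901; ln(p) = -2.689705; p*ln(p) = 0.067901 * (-2.689705) = -0.182634
  p = 33/162 = 0.203704; ln(p) = -1.591087; p*ln(p) = 0.203704 * (-1.591087) = -0.324111
  p = 34/162 = 0.209877; ln(p) = -1.561234; p*ln(p) = 0.209877 * (-1.561234) = -0.327667
  p = 14/162 = 0.086420; ln(p) = -2.448536; p*ln(p) = 0.086420 * (-2.448536) = -0.211602
  p = 47/162 = 0.290123; ln(p) = -1.237450; p*ln(p) = 0.290123 * (-1.237450) = -0.359013
  p = 23/162 = 0.141975; ln(p) = -1.952104; p*ln(p) = 0.141975 * (-1.952104) = -0.277150
sum(p*ln(p)) = (-0.182634) + (-0.324111) + (-0.327667) + (-0.211602) + (-0.359013) + (-0.277150) = -1.682177
H' = -(-1.682177) = 1.682177 ≈ 1.6822

1.6822


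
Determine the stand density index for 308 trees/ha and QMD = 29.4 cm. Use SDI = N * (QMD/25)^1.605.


QMD/25 = 29.4/25 = 1.176
(1.176)^1.605 = exp(1.605 * ln(1.176)) = exp(1.605 * 0.162119) = exp(0.260201) = 1.29719
SDI = 308 * 1.29719 = 399.535 ≈ 400

400


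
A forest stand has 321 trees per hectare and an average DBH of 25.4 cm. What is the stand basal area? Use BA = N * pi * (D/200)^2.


(D/200)^2 = (25.4/200)^2 = 0.127^2 = 0.016129
Individual BA = 3.141593 * 0.016129 = 0.0506708 m^2
Stand BA = 321 * 0.0506708 = 16.2653 ≈ 16.27 m^2/ha

16.27 m^2/ha


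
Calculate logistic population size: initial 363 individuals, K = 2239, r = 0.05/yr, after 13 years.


(K - N0)/N0 = (2239 - 363)/363 = 1876/363 = 5.16804
r*t = 0.05 * 13 = 0.65; exp(-0.65) = 0.522046
5.16804 * 0.522046 = 2.69795
1 + 2.69795 = 3.69795
N = 2239 / 3.69795 = 605.471 ≈ 605

605


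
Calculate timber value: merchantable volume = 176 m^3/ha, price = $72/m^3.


Value = 176 * 72 = $12672/ha

$12672/ha


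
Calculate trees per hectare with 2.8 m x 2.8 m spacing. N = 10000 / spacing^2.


N = 10000 / 2.8^2 = 10000 / 7.84 = 1275.51 ≈ 1276 trees/ha

1276 trees/ha


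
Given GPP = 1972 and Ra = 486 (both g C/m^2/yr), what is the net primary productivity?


NPP = GPP - Ra = 1972 - 486 = 1486 g C/m^2/yr

1486 g C/m^2/yr


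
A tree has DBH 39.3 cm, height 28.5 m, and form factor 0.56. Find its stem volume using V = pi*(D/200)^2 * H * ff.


(D/200)^2 = (39.3/200)^2 = 0.1965^2 = 0.03861225
BA = 3.141593 * 0.03861225 = 0.121304 m^2
V = 0.121304 * 28.5 * 0.56 = 1.93601 ≈ 1.936 m^3

1.936 m^3


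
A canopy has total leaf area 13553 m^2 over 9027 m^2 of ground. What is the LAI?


LAI = 13553 / 9027 = 1.5014 ≈ 1.50

1.50


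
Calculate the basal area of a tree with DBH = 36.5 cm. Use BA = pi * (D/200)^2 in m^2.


D/200 = 36.5/200 = 0.1825 m
(D/200)^2 = 0.1825^2 = 0.03330625
BA = 3.141593 * 0.03330625 = 0.104635 ≈ 0.1046 m^2

0.1046 m^2


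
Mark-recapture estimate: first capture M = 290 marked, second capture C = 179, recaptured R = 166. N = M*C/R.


N = M * C / R = 290 * 179 / 166 = 51910 / 166 = 312.71 ≈ 313

313 individuals


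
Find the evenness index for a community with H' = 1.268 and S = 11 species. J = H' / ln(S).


ln(11) = 2.39790
J = H' / ln(S) = 1.268 / 2.39790 = 0.528796 ≈ 0.5288

0.5288


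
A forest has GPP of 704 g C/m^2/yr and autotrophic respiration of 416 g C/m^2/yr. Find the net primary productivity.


NPP = GPP - Ra = 704 - 416 = 288 g C/m^2/yr

288 g C/m^2/yr


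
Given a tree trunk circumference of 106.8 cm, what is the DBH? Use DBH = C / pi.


DBH = C / pi = 106.8 / 3.141593 = 33.9955 ≈ 34.00 cm

34.00 cm


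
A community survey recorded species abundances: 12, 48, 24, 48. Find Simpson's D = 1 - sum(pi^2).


Total N = 12 + 48 + 24 + 48 = 132
Per-species terms:
  p = 12/132 = 0.090909; p^2 = 0.090909^2 = 0.008264
  p = 48/132 = 0.363636; p^2 = 0.363636^2 = 0.132231
  p = 24/132 = 0.181818; p^2 = 0.181818^2 = 0.033058
  p = 48/132 = 0.363636; p^2 = 0.363636^2 = 0.132231
sum(p^2) = 0.008264 + 0.132231 + 0.033058 + 0.132231 = 0.305784
D = 1 - 0.305784 = 0.694216 ≈ 0.6942

0.6942


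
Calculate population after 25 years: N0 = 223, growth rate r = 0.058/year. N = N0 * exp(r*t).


r*t = 0.058 * 25 = 1.45
exp(1.45) = 4.26311
N = 223 * 4.26311 = 950.674 ≈ 951

951


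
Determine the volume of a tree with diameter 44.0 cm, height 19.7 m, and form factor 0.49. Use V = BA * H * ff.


(D/200)^2 = (44.0/200)^2 = 0.22^2 = 0.0484
BA = 3.141593 * 0.0484 = 0.152053 m^2
V = 0.152053 * 19.7 * 0.49 = 1.46777 ≈ 1.468 m^3

1.468 m^3


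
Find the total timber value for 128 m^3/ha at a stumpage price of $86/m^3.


Value = 128 * 86 = $11008/ha

$11008/ha


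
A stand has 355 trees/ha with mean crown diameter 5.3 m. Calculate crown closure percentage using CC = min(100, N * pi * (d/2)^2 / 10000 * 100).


(d/2)^2 = (5.3/2)^2 = 2.65^2 = 7.0225
Crown area = 3.141593 * 7.0225 = 22.0618 m^2
N * area / 10000 * 100 = 355 * 22.0618 / 10000 * 100 = 78.3194
CC = min(100, 78.3194) = 78.3194 ≈ 78.3%

78.3%


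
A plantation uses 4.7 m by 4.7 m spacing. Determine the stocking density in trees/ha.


N = 10000 / 4.7^2 = 10000 / 22.09 = 452.694 ≈ 453 trees/ha

453 trees/ha


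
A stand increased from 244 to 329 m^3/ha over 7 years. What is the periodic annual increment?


PAI = (V2 - V1) / period = (329 - 244) / 7 = 85 / 7 = 12.1429 ≈ 12.14 m^3/ha/yr

12.14 m^3/ha/yr


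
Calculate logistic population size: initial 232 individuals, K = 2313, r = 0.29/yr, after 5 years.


(K - N0)/N0 = (2313 - 232)/232 = 2081/232 = 8.96983
r*t = 0.29 * 5 = 1.45; exp(-1.45) = 0.234570
8.96983 * 0.234570 = 2.10405
1 + 2.10405 = 3.10405
N = 2313 / 3.10405 = 745.156 ≈ 745

745


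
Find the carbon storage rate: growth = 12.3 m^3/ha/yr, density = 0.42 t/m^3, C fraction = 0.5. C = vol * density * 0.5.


C = 12.3 * 0.42 * 0.5 = 2.583 ≈ 2.58 t C/ha/yr

2.58 t C/ha/yr


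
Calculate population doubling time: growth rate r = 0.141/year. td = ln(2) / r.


td = ln(2) / 0.141 = 0.693147 / 0.141 = 4.91594 ≈ 4.9 years

4.9 years


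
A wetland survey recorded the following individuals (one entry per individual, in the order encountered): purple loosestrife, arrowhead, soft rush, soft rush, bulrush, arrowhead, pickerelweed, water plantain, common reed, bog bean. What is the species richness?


Total individuals logged = 10
Distinct species (count of individuals): purple loosestrife (1), arrowhead (2), soft rush (2), bulrush (1), pickerelweed (1), water plantain (1), common reed (1), bog bean (1)
Species richness = number of distinct species = 8

8


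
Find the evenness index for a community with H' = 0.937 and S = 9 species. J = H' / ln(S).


ln(9) = 2.19722
J = H' / ln(S) = 0.937 / 2.19722 = 0.426448 ≈ 0.4264

0.4264


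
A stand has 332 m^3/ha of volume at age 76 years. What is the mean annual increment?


MAI = 332 / 76 = 4.3684 ≈ 4.37 m^3/ha/yr

4.37 m^3/ha/yr


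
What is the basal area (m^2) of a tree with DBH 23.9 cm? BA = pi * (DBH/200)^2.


D/200 = 23.9/200 = 0.1195 m
(D/200)^2 = 0.1195^2 = 0.01428025
BA = 3.141593 * 0.01428025 = 0.0448627 ≈ 0.0449 m^2

0.0449 m^2


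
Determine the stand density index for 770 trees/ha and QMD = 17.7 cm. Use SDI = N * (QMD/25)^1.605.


QMD/25 = 17.7/25 = 0.708
(0.708)^1.605 = exp(1.605 * ln(0.708)) = exp(1.605 * (-0.345311)) = exp(-0.554224) = 0.574518
SDI = 770 * 0.574518 = 442.379 ≈ 442

442


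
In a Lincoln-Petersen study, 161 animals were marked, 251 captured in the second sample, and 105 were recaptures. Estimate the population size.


N = M * C / R = 161 * 251 / 105 = 40411 / 105 = 384.87 ≈ 385

385 individuals


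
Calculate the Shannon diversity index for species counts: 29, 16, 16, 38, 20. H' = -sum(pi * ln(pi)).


Total N = 29 + 16 + 16 + 38 + 20 = 119
Per-species terms:
  p = 29/119 = 0.243697; ln(p) = -1.411830; p*ln(p) = 0.243697 * (-1.411830) = -0.344059
  p = 16/119 = 0.134454; ln(p) = -2.006533; p*ln(p) = 0.134454 * (-2.006533) = -0.269786
  p = 16/119 = 0.134454; ln(p) = -2.006533; p*ln(p) = 0.134454 * (-2.006533) = -0.269786
  p = 38/119 = 0.319328; ln(p) = -1.141536; p*ln(p) = 0.319328 * (-1.141536) = -0.364524
  p = 20/119 = 0.168067; ln(p) = -1.783393; p*ln(p) = 0.168067 * (-1.783393) = -0.299730
sum(p*ln(p)) = (-0.344059) + (-0.269786) + (-0.269786) + (-0.364524) + (-0.299730) = -1.547885
H' = -(-1.547885) = 1.547885 ≈ 1.5479

1.5479


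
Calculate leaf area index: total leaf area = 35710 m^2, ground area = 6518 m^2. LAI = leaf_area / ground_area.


LAI = 35710 / 6518 = 5.4787 ≈ 5.48

5.48


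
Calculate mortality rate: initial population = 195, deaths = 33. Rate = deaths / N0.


Mortality rate = 33 / 195 = 0.169231 ≈ 0.1692

0.1692


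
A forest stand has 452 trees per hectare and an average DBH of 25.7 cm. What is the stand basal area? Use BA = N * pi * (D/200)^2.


(D/200)^2 = (25.7/200)^2 = 0.1285^2 = 0.01651225
Individual BA = 3.141593 * 0.01651225 = 0.0518748 m^2
Stand BA = 452 * 0.0518748 = 23.4474 ≈ 23.45 m^2/ha

23.45 m^2/ha


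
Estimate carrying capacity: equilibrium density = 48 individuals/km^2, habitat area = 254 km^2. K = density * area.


K = 48 * 254 = 12192 individuals

12192 individuals


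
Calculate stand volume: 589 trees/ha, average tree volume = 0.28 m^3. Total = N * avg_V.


V_stand = 589 * 0.28 = 164.92 ≈ 164.9 m^3/ha

164.9 m^3/ha


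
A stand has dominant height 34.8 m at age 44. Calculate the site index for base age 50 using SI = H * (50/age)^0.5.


50/44 = 1.13636
(1.13636)^0.5 = 1.06600
SI = 34.8 * 1.06600 = 37.0968 ≈ 37.1 m

37.1 m


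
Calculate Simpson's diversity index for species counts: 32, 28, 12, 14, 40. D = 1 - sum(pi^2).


Total N = 32 + 28 + 12 + 14 + 40 = 126
Per-species terms:
  p = 32/126 = 0.253968; p^2 = 0.253968^2 = 0.064500
  p = 28/126 = 0.222222; p^2 = 0.222222^2 = 0.049383
  p = 12/126 = 0.095238; p^2 = 0.095238^2 = 0.009070
  p = 14/126 = 0.111111; p^2 = 0.111111^2 = 0.012346
  p = 40/126 = 0.317460; p^2 = 0.317460^2 = 0.100781
sum(p^2) = 0.064500 + 0.049383 + 0.009070 + 0.012346 + 0.100781 = 0.236080
D = 1 - 0.236080 = 0.763920 ≈ 0.7639

0.7639


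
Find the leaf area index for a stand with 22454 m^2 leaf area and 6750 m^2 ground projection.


LAI = 22454 / 6750 = 3.3265 ≈ 3.33

3.33


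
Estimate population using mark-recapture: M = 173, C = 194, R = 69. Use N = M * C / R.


N = M * C / R = 173 * 194 / 69 = 33562 / 69 = 486.41 ≈ 486

486 individuals


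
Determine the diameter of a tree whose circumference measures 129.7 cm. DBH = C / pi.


DBH = C / pi = 129.7 / 3.141593 = 41.2848 ≈ 41.28 cm

41.28 cm


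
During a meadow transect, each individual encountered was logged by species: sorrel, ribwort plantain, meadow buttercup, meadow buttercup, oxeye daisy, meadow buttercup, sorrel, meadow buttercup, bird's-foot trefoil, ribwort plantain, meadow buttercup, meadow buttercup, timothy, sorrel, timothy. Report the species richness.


Total individuals logged = 15
Distinct species (count of individuals): sorrel (3), ribwort plantain (2), meadow buttercup (6), oxeye daisy (1), bird's-foot trefoil (1), timothy (2)
Species richness = number of distinct species = 6

6


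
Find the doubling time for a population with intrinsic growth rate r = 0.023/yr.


td = ln(2) / 0.023 = 0.693147 / 0.023 = 30.1368 ≈ 30.1 years

30.1 years


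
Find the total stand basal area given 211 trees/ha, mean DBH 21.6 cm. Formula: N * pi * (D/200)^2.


(D/200)^2 = (21.6/200)^2 = 0.108^2 = 0.011664
Individual BA = 3.141593 * 0.011664 = 0.0366435 m^2
Stand BA = 211 * 0.0366435 = 7.73178 ≈ 7.73 m^2/ha

7.73 m^2/ha


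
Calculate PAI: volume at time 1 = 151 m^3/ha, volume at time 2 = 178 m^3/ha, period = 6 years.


PAI = (V2 - V1) / period = (178 - 151) / 6 = 27 / 6 = 4.50 m^3/ha/yr

4.50 m^3/ha/yr


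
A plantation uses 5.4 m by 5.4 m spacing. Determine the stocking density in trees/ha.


N = 10000 / 5.4^2 = 10000 / 29.16 = 342.936 ≈ 343 trees/ha

343 trees/ha


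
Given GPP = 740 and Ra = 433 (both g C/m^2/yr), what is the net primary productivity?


NPP = GPP - Ra = 740 - 433 = 307 g C/m^2/yr

307 g C/m^2/yr


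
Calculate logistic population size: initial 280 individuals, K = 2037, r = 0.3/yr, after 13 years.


(K - N0)/N0 = (2037 - 280)/280 = 1757/280 = 6.27500
r*t = 0.3 * 13 = 3.9; exp(-3.9) = 0.0202419
6.27500 * 0.0202419 = 0.127018
1 + 0.127018 = 1.12702
N = 2037 / 1.12702 = 1807.42 ≈ 1807

1807


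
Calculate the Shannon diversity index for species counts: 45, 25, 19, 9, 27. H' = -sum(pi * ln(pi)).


Total N = 45 + 25 + 19 + 9 + 27 = 125
Per-species terms:
  p = 45/125 = 0.360000; ln(p) = -1.021651; p*ln(p) = 0.360000 * (-1.021651) = -0.367794
  p = 25/125 = 0.200000; ln(p) = -1.609438; p*ln(p) = 0.200000 * (-1.609438) = -0.321888
  p = 19/125 = 0.152000; ln(p) = -1.883875; p*ln(p) = 0.152000 * (-1.883875) = -0.286349
  p = 9/125 = 0.072000; ln(p) = -2.631089; p*ln(p) = 0.072000 * (-2.631089) = -0.189438
  p = 27/125 = 0.216000; ln(p) = -1.532477; p*ln(p) = 0.216000 * (-1.532477) = -0.331015
sum(p*ln(p)) = (-0.367794) + (-0.321888) + (-0.286349) + (-0.189438) + (-0.331015) = -1.496484
H' = -(-1.496484) = 1.496484 ≈ 1.4965

1.4965


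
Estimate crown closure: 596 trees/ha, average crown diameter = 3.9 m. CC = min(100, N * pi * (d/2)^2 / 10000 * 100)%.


(d/2)^2 = (3.9/2)^2 = 1.95^2 = 3.8025
Crown area = 3.141593 * 3.8025 = 11.9459 m^2
N * area / 10000 * 100 = 596 * 11.9459 / 10000 * 100 = 71.1976
CC = min(100, 71.1976) = 71.1976 ≈ 71.2%

71.2%


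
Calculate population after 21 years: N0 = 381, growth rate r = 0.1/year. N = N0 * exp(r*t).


r*t = 0.1 * 21 = 2.1
exp(2.1) = 8.16617
N = 381 * 8.16617 = 3111.31 ≈ 3111

3111


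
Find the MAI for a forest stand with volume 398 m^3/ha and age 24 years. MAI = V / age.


MAI = 398 / 24 = 16.5833 ≈ 16.58 m^3/ha/yr

16.58 m^3/ha/yr


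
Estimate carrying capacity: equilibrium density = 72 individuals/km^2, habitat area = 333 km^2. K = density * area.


K = 72 * 333 = 23976 individuals

23976 individuals


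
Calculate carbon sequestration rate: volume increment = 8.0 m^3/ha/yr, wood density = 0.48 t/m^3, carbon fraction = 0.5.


C = 8.0 * 0.48 * 0.5 = 1.92 t C/ha/yr

1.92 t C/ha/yr


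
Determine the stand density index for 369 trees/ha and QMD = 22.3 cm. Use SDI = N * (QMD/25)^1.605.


QMD/25 = 22.3/25 = 0.892
(0.892)^1.605 = exp(1.605 * ln(0.892)) = exp(1.605 * (-0.114289)) = exp(-0.183434) = 0.832407
SDI = 369 * 0.832407 = 307.158 ≈ 307

307


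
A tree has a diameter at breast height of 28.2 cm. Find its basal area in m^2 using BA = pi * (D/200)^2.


D/200 = 28.2/200 = 0.141 m
(D/200)^2 = 0.141^2 = 0.019881
BA = 3.141593 * 0.019881 = 0.0624580 ≈ 0.0625 m^2

0.0625 m^2


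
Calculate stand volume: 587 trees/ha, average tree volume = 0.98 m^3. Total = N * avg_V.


V_stand = 587 * 0.98 = 575.26 ≈ 575.3 m^3/ha

575.3 m^3/ha


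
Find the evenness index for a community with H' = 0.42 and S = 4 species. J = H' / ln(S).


ln(4) = 1.38629
J = H' / ln(S) = 0.42 / 1.38629 = 0.302967 ≈ 0.3030

0.3030


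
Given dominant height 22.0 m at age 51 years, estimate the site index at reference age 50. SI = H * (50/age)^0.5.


50/51 = 0.980392
(0.980392)^0.5 = 0.990147
SI = 22.0 * 0.990147 = 21.7832 ≈ 21.8 m

21.8 m


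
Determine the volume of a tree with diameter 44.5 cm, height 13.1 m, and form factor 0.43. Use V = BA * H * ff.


(D/200)^2 = (44.5/200)^2 = 0.2225^2 = 0.04950625
BA = 3.141593 * 0.04950625 = 0.155528 m^2
V = 0.155528 * 13.1 * 0.43 = 0.876089 ≈ 0.876 m^3

0.876 m^3


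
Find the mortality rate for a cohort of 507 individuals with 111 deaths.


Mortality rate = 111 / 507 = 0.218935 ≈ 0.2189

0.2189


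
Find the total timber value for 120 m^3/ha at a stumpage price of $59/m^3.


Value = 120 * 59 = $7080/ha

$7080/ha


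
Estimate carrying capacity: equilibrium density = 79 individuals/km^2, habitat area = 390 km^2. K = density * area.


K = 79 * 390 = 30810 individuals

30810 individuals


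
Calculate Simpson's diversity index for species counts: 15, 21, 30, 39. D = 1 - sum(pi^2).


Total N = 15 + 21 + 30 + 39 = 105
Per-species terms:
  p = 15/105 = 0.142857; p^2 = 0.142857^2 = 0.020408
  p = 21/105 = 0.200000; p^2 = 0.200000^2 = 0.040000
  p = 30/105 = 0.285714; p^2 = 0.285714^2 = 0.081632
  p = 39/105 = 0.371429; p^2 = 0.371429^2 = 0.137960
sum(p^2) = 0.020408 + 0.040000 + 0.081632 + 0.137960 = 0.280000
D = 1 - 0.280000 = 0.720000 ≈ 0.7200

0.7200


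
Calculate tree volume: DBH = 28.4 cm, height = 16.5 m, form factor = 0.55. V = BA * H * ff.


(D/200)^2 = (28.4/200)^2 = 0.142^2 = 0.020164
BA = 3.141593 * 0.020164 = 0.0633471 m^2
V = 0.0633471 * 16.5 * 0.55 = 0.574875 ≈ 0.575 m^3

0.575 m^3


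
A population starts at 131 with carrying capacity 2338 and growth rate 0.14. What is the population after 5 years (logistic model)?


(K - N0)/N0 = (2338 - 131)/131 = 2207/131 = 16.8473
r*t = 0.14 * 5 = 0.7; exp(-0.7) = 0.496585
16.8473 * 0.496585 = 8.36612
1 + 8.36612 = 9.36612
N = 2338 / 9.36612 = 249.623 ≈ 250

250


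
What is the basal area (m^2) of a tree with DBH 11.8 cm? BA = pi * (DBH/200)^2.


D/200 = 11.8/200 = 0.059 m
(D/200)^2 = 0.059^2 = 0.003481
BA = 3.141593 * 0.003481 = 0.0109359 ≈ 0.0109 m^2

0.0109 m^2


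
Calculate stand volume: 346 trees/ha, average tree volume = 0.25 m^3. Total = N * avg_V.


V_stand = 346 * 0.25 = 86.5 m^3/ha

86.5 m^3/ha


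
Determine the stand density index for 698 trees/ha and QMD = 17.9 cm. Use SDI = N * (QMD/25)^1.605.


QMD/25 = 17.9/25 = 0.716
(0.716)^1.605 = exp(1.605 * ln(0.716)) = exp(1.605 * (-0.334075)) = exp(-0.536190) = 0.584973
SDI = 698 * 0.584973 = 408.311 ≈ 408

408


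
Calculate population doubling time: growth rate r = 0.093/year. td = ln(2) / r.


td = ln(2) / 0.093 = 0.693147 / 0.093 = 7.45319 ≈ 7.5 years

7.5 years


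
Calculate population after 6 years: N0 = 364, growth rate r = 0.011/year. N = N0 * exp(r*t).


r*t = 0.011 * 6 = 0.066
exp(0.066) = 1.06823
N = 364 * 1.06823 = 388.836 ≈ 389

389


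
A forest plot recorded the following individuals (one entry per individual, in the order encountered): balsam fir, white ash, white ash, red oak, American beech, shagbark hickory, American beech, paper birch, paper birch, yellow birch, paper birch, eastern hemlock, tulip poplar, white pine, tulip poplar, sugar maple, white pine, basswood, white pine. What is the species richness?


Total individuals logged = 19
Distinct species (count of individuals): balsam fir (1), white ash (2), red oak (1), American beech (2), shagbark hickory (1), paper birch (3), yellow birch (1), eastern hemlock (1), tulip poplar (2), white pine (3), sugar maple (1), basswood (1)
Species richness = number of distinct species = 12

12


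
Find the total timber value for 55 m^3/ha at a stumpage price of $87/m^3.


Value = 55 * 87 = $4785/ha

$4785/ha


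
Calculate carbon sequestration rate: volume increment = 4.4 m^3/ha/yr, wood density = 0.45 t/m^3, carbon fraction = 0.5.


C = 4.4 * 0.45 * 0.5 = 0.99 t C/ha/yr

0.99 t C/ha/yr


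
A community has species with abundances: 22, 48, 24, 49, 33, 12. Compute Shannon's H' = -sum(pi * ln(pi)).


Total N = 22 + 48 + 24 + 49 + 33 + 12 = 188
Per-species terms:
  p = 22/188 = 0.117021; ln(p) = -2.145402; p*ln(p) = 0.117021 * (-2.145402) = -0.251057
  p = 48/188 = 0.255319; ln(p) = -1.365242; p*ln(p) = 0.255319 * (-1.365242) = -0.348572
  p = 24/188 = 0.127660; ln(p) = -2.058385; p*ln(p) = 0.127660 * (-2.058385) = -0.262773
  p = 49/188 = 0.260638; ln(p) = -1.344623; p*ln(p) = 0.260638 * (-1.344623) = -0.350460
  p = 33/188 = 0.175532; ln(p) = -1.739934; p*ln(p) = 0.175532 * (-1.739934) = -0.305414
  p = 12/188 = 0.063830; ln(p) = -2.751532; p*ln(p) = 0.063830 * (-2.751532) = -0.175630
sum(p*ln(p)) = (-0.251057) + (-0.348572) + (-0.262773) + (-0.350460) + (-0.305414) + (-0.175630) = -1.693906
H' = -(-1.693906) = 1.693906 ≈ 1.6939

1.6939


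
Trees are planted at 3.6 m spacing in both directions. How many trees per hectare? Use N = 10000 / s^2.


N = 10000 / 3.6^2 = 10000 / 12.96 = 771.605 ≈ 772 trees/ha

772 trees/ha


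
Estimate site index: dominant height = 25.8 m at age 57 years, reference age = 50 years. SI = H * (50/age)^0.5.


50/57 = 0.877193
(0.877193)^0.5 = 0.936586
SI = 25.8 * 0.936586 = 24.1639 ≈ 24.2 m

24.2 m


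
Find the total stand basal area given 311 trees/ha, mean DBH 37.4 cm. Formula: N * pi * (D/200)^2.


(D/200)^2 = (37.4/200)^2 = 0.187^2 = 0.034969
Individual BA = 3.141593 * 0.034969 = 0.109858 m^2
Stand BA = 311 * 0.109858 = 34.1658 ≈ 34.17 m^2/ha

34.17 m^2/ha


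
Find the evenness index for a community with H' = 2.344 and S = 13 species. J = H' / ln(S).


ln(13) = 2.56495
J = H' / ln(S) = 2.344 / 2.56495 = 0.913858 ≈ 0.9139

0.9139


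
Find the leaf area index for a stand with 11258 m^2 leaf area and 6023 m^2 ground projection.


LAI = 11258 / 6023 = 1.8692 ≈ 1.87

1.87


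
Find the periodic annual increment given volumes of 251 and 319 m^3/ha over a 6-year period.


PAI = (V2 - V1) / period = (319 - 251) / 6 = 68 / 6 = 11.3333 ≈ 11.33 m^3/ha/yr

11.33 m^3/ha/yr


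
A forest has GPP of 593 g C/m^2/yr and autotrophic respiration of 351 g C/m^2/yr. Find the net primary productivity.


NPP = GPP - Ra = 593 - 351 = 242 g C/m^2/yr

242 g C/m^2/yr


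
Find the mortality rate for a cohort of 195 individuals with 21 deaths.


Mortality rate = 21 / 195 = 0.107692 ≈ 0.1077

0.1077


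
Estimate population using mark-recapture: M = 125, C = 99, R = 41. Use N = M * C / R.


N = M * C / R = 125 * 99 / 41 = 12375 / 41 = 301.83 ≈ 302

302 individuals


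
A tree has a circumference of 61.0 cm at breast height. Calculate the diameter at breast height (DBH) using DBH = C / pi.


DBH = C / pi = 61.0 / 3.141593 = 19.4169 ≈ 19.42 cm

19.42 cm


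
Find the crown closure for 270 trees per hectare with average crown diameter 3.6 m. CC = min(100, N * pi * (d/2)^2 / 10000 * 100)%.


(d/2)^2 = (3.6/2)^2 = 1.8^2 = 3.24
Crown area = 3.141593 * 3.24 = 10.1788 m^2
N * area / 10000 * 100 = 270 * 10.1788 / 10000 * 100 = 27.4828
CC = min(100, 27.4828) = 27.4828 ≈ 27.5%

27.5%


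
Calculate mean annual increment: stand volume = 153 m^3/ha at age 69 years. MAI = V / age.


MAI = 153 / 69 = 2.2174 ≈ 2.22 m^3/ha/yr

2.22 m^3/ha/yr


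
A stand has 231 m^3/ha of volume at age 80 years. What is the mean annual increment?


MAI = 231 / 80 = 2.8875 ≈ 2.89 m^3/ha/yr

2.89 m^3/ha/yr


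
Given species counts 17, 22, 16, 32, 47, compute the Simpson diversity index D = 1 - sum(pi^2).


Total N = 17 + 22 + 16 + 32 + 47 = 134
Per-species terms:
  p = 17/134 = 0.126866; p^2 = 0.126866^2 = 0.016095
  p = 22/134 = 0.164179; p^2 = 0.164179^2 = 0.026955
  p = 16/134 = 0.119403; p^2 = 0.119403^2 = 0.014257
  p = 32/134 = 0.238806; p^2 = 0.238806^2 = 0.057028
  p = 47/134 = 0.350746; p^2 = 0.350746^2 = 0.123023
sum(p^2) = 0.016095 + 0.026955 + 0.014257 + 0.057028 + 0.123023 = 0.237358
D = 1 - 0.237358 = 0.762642 ≈ 0.7626

0.7626


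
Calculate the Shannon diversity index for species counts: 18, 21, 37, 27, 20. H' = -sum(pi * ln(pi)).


Total N = 18 + 21 + 37 + 27 + 20 = 123
Per-species terms:
  p = 18/123 = 0.146341; ln(p) = -1.921816; p*ln(p) = 0.146341 * (-1.921816) = -0.281240
  p = 21/123 = 0.170732; ln(p) = -1.767660; p*ln(p) = 0.170732 * (-1.767660) = -0.301796
  p = 37/123 = 0.300813; ln(p) = -1.201266; p*ln(p) = 0.300813 * (-1.201266) = -0.361356
  p = 27/123 = 0.219512; ln(p) = -1.516348; p*ln(p) = 0.219512 * (-1.516348) = -0.332857
  p = 20/123 = 0.162602; ln(p) = -1.816450; p*ln(p) = 0.162602 * (-1.816450) = -0.295358
sum(p*ln(p)) = (-0.281240) + (-0.301796) + (-0.361356) + (-0.332857) + (-0.295358) = -1.572607
H' = -(-1.572607) = 1.572607 ≈ 1.5726

1.5726


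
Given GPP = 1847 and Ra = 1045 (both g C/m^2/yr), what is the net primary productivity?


NPP = GPP - Ra = 1847 - 1045 = 802 g C/m^2/yr

802 g C/m^2/yr


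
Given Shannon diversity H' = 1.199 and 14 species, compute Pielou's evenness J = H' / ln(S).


ln(14) = 2.63906
J = H' / ln(S) = 1.199 / 2.63906 = 0.454328 ≈ 0.4543

0.4543


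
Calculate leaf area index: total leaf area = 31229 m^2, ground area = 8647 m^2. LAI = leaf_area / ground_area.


LAI = 31229 / 8647 = 3.6115 ≈ 3.61

3.61


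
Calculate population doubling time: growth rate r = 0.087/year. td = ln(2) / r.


td = ln(2) / 0.087 = 0.693147 / 0.087 = 7.96721 ≈ 8.0 years

8.0 years


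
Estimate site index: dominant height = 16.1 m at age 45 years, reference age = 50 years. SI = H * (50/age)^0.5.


50/45 = 1.11111
(1.11111)^0.5 = 1.05409
SI = 16.1 * 1.05409 = 16.9708 ≈ 17.0 m

17.0 m


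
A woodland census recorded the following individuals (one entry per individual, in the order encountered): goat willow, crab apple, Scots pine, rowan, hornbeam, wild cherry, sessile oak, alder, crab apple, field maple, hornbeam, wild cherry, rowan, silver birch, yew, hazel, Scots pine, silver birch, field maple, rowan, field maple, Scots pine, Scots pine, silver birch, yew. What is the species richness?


Total individuals logged = 25
Distinct species (count of individuals): goat willow (1), crab apple (2), Scots pine (4), rowan (3), hornbeam (2), wild cherry (2), sessile oak (1), alder (1), field maple (3), silver birch (3), yew (2), hazel (1)
Species richness = number of distinct species = 12

12


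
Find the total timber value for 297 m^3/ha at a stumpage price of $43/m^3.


Value = 297 * 43 = $12771/ha

$12771/ha


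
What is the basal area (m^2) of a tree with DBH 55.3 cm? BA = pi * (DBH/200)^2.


D/200 = 55.3/200 = 0.2765 m
(D/200)^2 = 0.2765^2 = 0.07645225
BA = 3.141593 * 0.07645225 = 0.240182 ≈ 0.2402 m^2

0.2402 m^2


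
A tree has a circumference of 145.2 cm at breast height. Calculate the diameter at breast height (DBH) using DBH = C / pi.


DBH = C / pi = 145.2 / 3.141593 = 46.2186 ≈ 46.22 cm

46.22 cm


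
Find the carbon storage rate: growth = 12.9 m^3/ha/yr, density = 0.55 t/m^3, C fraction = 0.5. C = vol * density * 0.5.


C = 12.9 * 0.55 * 0.5 = 3.5475 ≈ 3.55 t C/ha/yr

3.55 t C/ha/yr


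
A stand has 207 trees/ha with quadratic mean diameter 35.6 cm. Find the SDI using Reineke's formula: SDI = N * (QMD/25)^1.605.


QMD/25 = 35.6/25 = 1.424
(1.424)^1.605 = exp(1.605 * ln(1.424)) = exp(1.605 * 0.353470) = exp(0.567319) = 1.76353
SDI = 207 * 1.76353 = 365.051 ≈ 365

365
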